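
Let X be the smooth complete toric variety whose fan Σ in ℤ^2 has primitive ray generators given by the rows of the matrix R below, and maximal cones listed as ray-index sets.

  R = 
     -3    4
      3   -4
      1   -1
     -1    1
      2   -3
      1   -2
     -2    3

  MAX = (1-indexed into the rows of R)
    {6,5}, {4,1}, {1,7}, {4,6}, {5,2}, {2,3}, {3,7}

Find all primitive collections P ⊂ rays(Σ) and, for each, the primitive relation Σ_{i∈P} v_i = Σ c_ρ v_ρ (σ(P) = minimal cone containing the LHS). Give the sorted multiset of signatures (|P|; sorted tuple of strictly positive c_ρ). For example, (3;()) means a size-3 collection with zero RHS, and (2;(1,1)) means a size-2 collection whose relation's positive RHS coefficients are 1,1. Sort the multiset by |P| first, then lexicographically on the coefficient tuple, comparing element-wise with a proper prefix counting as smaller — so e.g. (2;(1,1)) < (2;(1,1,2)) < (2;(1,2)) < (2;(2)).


14 minimal non-faces of Δ(Σ) (on 7 rays):

  P={1,2}:  v_{1} + v_{2} = 0 ; sig = (2;())
  P={3,4}:  v_{3} + v_{4} = 0 ; sig = (2;())
  P={5,7}:  v_{5} + v_{7} = 0 ; sig = (2;())
  P={1,3}:  v_{1} + v_{3} = v_{7} ; sig = (2;(1))
  P={1,5}:  v_{1} + v_{5} = v_{4} ; sig = (2;(1))
  P={2,4}:  v_{2} + v_{4} = v_{5} ; sig = (2;(1))
  P={2,7}:  v_{2} + v_{7} = v_{3} ; sig = (2;(1))
  P={3,5}:  v_{3} + v_{5} = v_{2} ; sig = (2;(1))
  P={3,6}:  v_{3} + v_{6} = v_{5} ; sig = (2;(1))
  P={4,5}:  v_{4} + v_{5} = v_{6} ; sig = (2;(1))
  P={4,7}:  v_{4} + v_{7} = v_{1} ; sig = (2;(1))
  P={6,7}:  v_{6} + v_{7} = v_{4} ; sig = (2;(1))
  P={1,6}:  v_{1} + v_{6} = 2·v_{4} ; sig = (2;(2))
  P={2,6}:  v_{2} + v_{6} = 2·v_{5} ; sig = (2;(2))

Sorted signature multiset PRS(X):
    |P|=2: 14 collections, coeffs (), (), (), (1), (1), (1), (1), (1), (1), (1), (1), (1), (2), (2)


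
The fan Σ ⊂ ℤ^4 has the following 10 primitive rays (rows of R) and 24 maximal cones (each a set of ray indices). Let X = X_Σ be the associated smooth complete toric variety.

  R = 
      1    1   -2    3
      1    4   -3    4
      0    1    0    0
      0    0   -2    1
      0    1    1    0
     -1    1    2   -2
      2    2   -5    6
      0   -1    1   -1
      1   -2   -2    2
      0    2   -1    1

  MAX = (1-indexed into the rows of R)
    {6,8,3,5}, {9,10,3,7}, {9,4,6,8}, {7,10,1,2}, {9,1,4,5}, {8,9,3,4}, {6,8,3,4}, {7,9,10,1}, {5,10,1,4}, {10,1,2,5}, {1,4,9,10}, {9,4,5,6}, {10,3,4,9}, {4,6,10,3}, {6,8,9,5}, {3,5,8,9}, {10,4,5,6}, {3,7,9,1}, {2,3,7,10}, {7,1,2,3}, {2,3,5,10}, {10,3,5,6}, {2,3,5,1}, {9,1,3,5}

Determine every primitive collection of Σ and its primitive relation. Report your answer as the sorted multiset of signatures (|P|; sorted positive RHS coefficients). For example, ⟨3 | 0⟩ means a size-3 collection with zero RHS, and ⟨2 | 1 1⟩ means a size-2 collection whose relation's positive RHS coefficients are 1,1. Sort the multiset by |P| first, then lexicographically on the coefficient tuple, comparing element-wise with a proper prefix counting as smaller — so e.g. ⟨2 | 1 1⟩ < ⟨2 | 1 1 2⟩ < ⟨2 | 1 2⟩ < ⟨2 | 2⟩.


Primitive collections (18):

  P={2,9}:  v_{2} + v_{9} = v_{7}  ⇒ sig = ⟨2 | 1⟩
  P={8,10}:  v_{8} + v_{10} = v_{3}  ⇒ sig = ⟨2 | 1⟩
  P={6,7}:  v_{6} + v_{7} = v_{1} + v_{10}  ⇒ sig = ⟨2 | 1 1⟩
  P={1,8}:  v_{1} + v_{8} = v_{3} + v_{5} + v_{9}  ⇒ sig = ⟨2 | 1 1 1⟩
  P={7,8}:  v_{7} + v_{8} = v_{1} + 2·v_{3} + v_{9}  ⇒ sig = ⟨2 | 1 1 2⟩
  P={1,6}:  v_{1} + v_{6} = v_{4} + 2·v_{5}  ⇒ sig = ⟨2 | 1 2⟩
  P={2,6}:  v_{2} + v_{6} = v_{5} + 2·v_{10}  ⇒ sig = ⟨2 | 1 2⟩
  P={2,8}:  v_{2} + v_{8} = v_{1} + 2·v_{3}  ⇒ sig = ⟨2 | 1 2⟩
  P={5,7}:  v_{5} + v_{7} = 2·v_{1} + v_{3}  ⇒ sig = ⟨2 | 1 2⟩
  P={2,4}:  v_{2} + v_{4} = v_{9} + 3·v_{10}  ⇒ sig = ⟨2 | 1 3⟩
  P={4,7}:  v_{4} + v_{7} = 2·v_{9} + 3·v_{10}  ⇒ sig = ⟨2 | 2 3⟩
  P={3,6,9}:  v_{3} + v_{6} + v_{9} = 0  ⇒ sig = ⟨3 | 0⟩
  P={4,5,8}:  v_{4} + v_{5} + v_{8} = 0  ⇒ sig = ⟨3 | 0⟩
  P={1,3,10}:  v_{1} + v_{3} + v_{10} = v_{2}  ⇒ sig = ⟨3 | 1⟩
  P={3,4,5}:  v_{3} + v_{4} + v_{5} = v_{10}  ⇒ sig = ⟨3 | 1⟩
  P={5,9,10}:  v_{5} + v_{9} + v_{10} = v_{1}  ⇒ sig = ⟨3 | 1⟩
  P={6,9,10}:  v_{6} + v_{9} + v_{10} = v_{4} + v_{5}  ⇒ sig = ⟨3 | 1 1⟩
  P={1,3,4}:  v_{1} + v_{3} + v_{4} = v_{9} + 2·v_{10}  ⇒ sig = ⟨3 | 1 2⟩

Hence PRS(X_Σ) =
{ ⟨2 | 1⟩ ×2,  ⟨2 | 1 1⟩,  ⟨2 | 1 1 1⟩,  ⟨2 | 1 1 2⟩,  ⟨2 | 1 2⟩ ×4,  ⟨2 | 1 3⟩,  ⟨2 | 2 3⟩,  ⟨3 | 0⟩ ×2,  ⟨3 | 1⟩ ×3,  ⟨3 | 1 1⟩,  ⟨3 | 1 2⟩ }


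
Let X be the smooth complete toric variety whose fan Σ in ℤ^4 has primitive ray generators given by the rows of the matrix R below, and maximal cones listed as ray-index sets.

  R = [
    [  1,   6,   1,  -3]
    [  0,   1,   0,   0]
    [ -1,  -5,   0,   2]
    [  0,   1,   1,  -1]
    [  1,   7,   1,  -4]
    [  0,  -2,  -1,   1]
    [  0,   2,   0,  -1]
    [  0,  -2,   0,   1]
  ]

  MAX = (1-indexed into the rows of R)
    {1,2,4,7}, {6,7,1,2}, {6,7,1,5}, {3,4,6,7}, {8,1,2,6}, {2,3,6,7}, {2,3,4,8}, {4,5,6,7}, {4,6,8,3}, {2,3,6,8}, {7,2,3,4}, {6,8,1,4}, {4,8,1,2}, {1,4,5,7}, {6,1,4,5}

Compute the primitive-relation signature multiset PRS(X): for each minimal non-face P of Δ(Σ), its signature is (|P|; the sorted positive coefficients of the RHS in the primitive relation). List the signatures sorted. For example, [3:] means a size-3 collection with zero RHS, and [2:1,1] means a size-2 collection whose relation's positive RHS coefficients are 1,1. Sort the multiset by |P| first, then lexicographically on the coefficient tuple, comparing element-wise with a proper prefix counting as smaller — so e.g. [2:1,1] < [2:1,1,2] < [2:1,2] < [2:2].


7 minimal non-faces of Δ(Σ) (on 8 rays):

  P = {7,8}:  v_{7} + v_{8} = 0  →  sig = [2:]
  P = {1,3}:  v_{1} + v_{3} = v_{4}  →  sig = [2:1]
  P = {2,5}:  v_{2} + v_{5} = v_{1} + v_{7}  →  sig = [2:1,1]
  P = {5,8}:  v_{5} + v_{8} = v_{1} + v_{4} + v_{6}  →  sig = [2:1,1,1]
  P = {3,5}:  v_{3} + v_{5} = 2·v_{4} + v_{6} + v_{7}  →  sig = [2:1,1,2]
  P = {2,4,6}:  v_{2} + v_{4} + v_{6} = 0  →  sig = [3:]
  P = {1,4,6,7}:  v_{1} + v_{4} + v_{6} + v_{7} = v_{5}  →  sig = [4:1]

so the primitive-relation signature multiset is
    [2:]
    [2:1]
    [2:1,1]
    [2:1,1,1]
    [2:1,1,2]
    [3:]
    [4:1]


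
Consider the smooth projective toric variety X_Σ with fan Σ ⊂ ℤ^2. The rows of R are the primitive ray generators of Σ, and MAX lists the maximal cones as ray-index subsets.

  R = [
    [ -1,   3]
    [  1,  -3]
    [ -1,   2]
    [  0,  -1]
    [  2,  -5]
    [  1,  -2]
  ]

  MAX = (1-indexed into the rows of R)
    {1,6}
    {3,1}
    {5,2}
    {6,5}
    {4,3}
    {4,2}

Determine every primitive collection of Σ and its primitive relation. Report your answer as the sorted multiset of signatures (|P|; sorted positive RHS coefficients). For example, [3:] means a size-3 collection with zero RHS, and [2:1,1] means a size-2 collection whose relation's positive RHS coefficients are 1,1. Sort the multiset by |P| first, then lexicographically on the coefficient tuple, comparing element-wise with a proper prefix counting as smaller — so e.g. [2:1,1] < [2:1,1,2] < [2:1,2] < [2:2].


Minimal non-faces — 9 found among 6 rays, 6 max cones:

  {1,2}:  v_{1} + v_{2} = 0 — sig = [2:]
  {3,6}:  v_{3} + v_{6} = 0 — sig = [2:]
  {1,4}:  v_{1} + v_{4} = v_{3} — sig = [2:1]
  {1,5}:  v_{1} + v_{5} = v_{6} — sig = [2:1]
  {2,3}:  v_{2} + v_{3} = v_{4} — sig = [2:1]
  {2,6}:  v_{2} + v_{6} = v_{5} — sig = [2:1]
  {3,5}:  v_{3} + v_{5} = v_{2} — sig = [2:1]
  {4,6}:  v_{4} + v_{6} = v_{2} — sig = [2:1]
  {4,5}:  v_{4} + v_{5} = 2·v_{2} — sig = [2:2]

Hence PRS(X_Σ) =
{ [2:] ×2,  [2:1] ×6,  [2:2] }


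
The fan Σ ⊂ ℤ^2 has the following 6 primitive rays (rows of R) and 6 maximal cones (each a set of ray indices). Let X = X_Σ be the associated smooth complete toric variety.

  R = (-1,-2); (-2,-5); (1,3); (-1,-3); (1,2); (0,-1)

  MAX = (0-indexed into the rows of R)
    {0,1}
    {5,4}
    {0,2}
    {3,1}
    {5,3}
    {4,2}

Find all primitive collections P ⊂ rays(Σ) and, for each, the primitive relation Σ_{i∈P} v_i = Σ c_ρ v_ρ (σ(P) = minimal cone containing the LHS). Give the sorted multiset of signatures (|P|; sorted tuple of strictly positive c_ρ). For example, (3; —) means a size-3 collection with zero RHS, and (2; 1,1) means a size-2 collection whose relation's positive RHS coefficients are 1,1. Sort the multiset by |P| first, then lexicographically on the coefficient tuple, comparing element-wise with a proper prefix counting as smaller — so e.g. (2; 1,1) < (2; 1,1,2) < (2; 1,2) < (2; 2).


9 collections generate NE(X_Σ); each relation:

  P = {0,4}:  v_{0} + v_{4} = 0 — sig = (2; —)
  P = {2,3}:  v_{2} + v_{3} = 0 — sig = (2; —)
  P = {0,3}:  v_{0} + v_{3} = v_{1} — sig = (2; 1)
  P = {0,5}:  v_{0} + v_{5} = v_{3} — sig = (2; 1)
  P = {1,2}:  v_{1} + v_{2} = v_{0} — sig = (2; 1)
  P = {1,4}:  v_{1} + v_{4} = v_{3} — sig = (2; 1)
  P = {2,5}:  v_{2} + v_{5} = v_{4} — sig = (2; 1)
  P = {3,4}:  v_{3} + v_{4} = v_{5} — sig = (2; 1)
  P = {1,5}:  v_{1} + v_{5} = 2·v_{3} — sig = (2; 2)

so the primitive-relation signature multiset is
{ (2; —) ×2,  (2; 1) ×6,  (2; 2) }


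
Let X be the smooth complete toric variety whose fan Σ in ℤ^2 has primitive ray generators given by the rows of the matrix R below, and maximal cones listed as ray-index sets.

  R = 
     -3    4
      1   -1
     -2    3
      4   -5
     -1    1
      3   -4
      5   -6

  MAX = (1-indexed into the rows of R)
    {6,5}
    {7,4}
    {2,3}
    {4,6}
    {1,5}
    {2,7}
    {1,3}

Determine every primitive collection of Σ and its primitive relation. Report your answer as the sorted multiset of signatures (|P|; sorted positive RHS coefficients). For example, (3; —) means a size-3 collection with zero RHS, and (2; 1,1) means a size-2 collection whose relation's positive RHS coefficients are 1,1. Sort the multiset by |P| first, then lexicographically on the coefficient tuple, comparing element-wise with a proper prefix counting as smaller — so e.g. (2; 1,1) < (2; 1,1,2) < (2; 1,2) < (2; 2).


Δ(Σ) — 7 vertices, 14 min non-faces:

  {1,6}:  v_{1} + v_{6} = 0 ; sig = (2; —)
  {2,5}:  v_{2} + v_{5} = 0 ; sig = (2; —)
  {1,2}:  v_{1} + v_{2} = v_{3} ; sig = (2; 1)
  {1,4}:  v_{1} + v_{4} = v_{2} ; sig = (2; 1)
  {2,4}:  v_{2} + v_{4} = v_{7} ; sig = (2; 1)
  {2,6}:  v_{2} + v_{6} = v_{4} ; sig = (2; 1)
  {3,5}:  v_{3} + v_{5} = v_{1} ; sig = (2; 1)
  {3,6}:  v_{3} + v_{6} = v_{2} ; sig = (2; 1)
  {4,5}:  v_{4} + v_{5} = v_{6} ; sig = (2; 1)
  {5,7}:  v_{5} + v_{7} = v_{4} ; sig = (2; 1)
  {1,7}:  v_{1} + v_{7} = 2·v_{2} ; sig = (2; 2)
  {3,4}:  v_{3} + v_{4} = 2·v_{2} ; sig = (2; 2)
  {6,7}:  v_{6} + v_{7} = 2·v_{4} ; sig = (2; 2)
  {3,7}:  v_{3} + v_{7} = 3·v_{2} ; sig = (2; 3)

so the primitive-relation signature multiset is
[(2; —), (2; —), (2; 1), (2; 1), (2; 1), (2; 1), (2; 1), (2; 1), (2; 1), (2; 1), (2; 2), (2; 2), (2; 2), (2; 3)]


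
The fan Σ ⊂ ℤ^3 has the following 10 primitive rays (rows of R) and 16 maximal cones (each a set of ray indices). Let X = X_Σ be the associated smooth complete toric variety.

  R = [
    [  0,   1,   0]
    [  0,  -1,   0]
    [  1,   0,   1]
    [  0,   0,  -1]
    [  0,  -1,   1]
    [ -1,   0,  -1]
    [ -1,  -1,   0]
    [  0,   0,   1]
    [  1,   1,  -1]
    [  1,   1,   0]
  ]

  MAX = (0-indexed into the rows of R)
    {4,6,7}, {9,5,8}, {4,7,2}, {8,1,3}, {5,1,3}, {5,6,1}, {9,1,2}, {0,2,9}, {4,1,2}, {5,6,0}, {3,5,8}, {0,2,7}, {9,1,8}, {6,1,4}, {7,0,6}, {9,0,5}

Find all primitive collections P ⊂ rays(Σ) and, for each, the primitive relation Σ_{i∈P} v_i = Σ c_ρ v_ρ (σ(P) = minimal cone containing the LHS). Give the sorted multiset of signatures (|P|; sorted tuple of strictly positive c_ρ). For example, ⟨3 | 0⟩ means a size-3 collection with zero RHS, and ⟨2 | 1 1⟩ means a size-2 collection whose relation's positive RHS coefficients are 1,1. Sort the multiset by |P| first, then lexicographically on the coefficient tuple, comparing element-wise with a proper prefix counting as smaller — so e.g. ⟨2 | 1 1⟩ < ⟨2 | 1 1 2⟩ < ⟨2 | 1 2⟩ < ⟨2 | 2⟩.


23 collections generate NE(X_Σ); each relation:

  P = {0,1}:  v_{0} + v_{1} = 0 ; sig = ⟨2 | 0⟩
  P = {2,5}:  v_{2} + v_{5} = 0 ; sig = ⟨2 | 0⟩
  P = {3,7}:  v_{3} + v_{7} = 0 ; sig = ⟨2 | 0⟩
  P = {6,9}:  v_{6} + v_{9} = 0 ; sig = ⟨2 | 0⟩
  P = {0,4}:  v_{0} + v_{4} = v_{7} ; sig = ⟨2 | 1⟩
  P = {1,7}:  v_{1} + v_{7} = v_{4} ; sig = ⟨2 | 1⟩
  P = {2,6}:  v_{2} + v_{6} = v_{4} ; sig = ⟨2 | 1⟩
  P = {3,4}:  v_{3} + v_{4} = v_{1} ; sig = ⟨2 | 1⟩
  P = {3,9}:  v_{3} + v_{9} = v_{8} ; sig = ⟨2 | 1⟩
  P = {4,5}:  v_{4} + v_{5} = v_{6} ; sig = ⟨2 | 1⟩
  P = {4,9}:  v_{4} + v_{9} = v_{2} ; sig = ⟨2 | 1⟩
  P = {6,8}:  v_{6} + v_{8} = v_{3} ; sig = ⟨2 | 1⟩
  P = {7,8}:  v_{7} + v_{8} = v_{9} ; sig = ⟨2 | 1⟩
  P = {0,3}:  v_{0} + v_{3} = v_{5} + v_{9} ; sig = ⟨2 | 1 1⟩
  P = {2,3}:  v_{2} + v_{3} = v_{1} + v_{9} ; sig = ⟨2 | 1 1⟩
  P = {3,6}:  v_{3} + v_{6} = v_{1} + v_{5} ; sig = ⟨2 | 1 1⟩
  P = {4,8}:  v_{4} + v_{8} = v_{1} + v_{9} ; sig = ⟨2 | 1 1⟩
  P = {5,7}:  v_{5} + v_{7} = v_{0} + v_{6} ; sig = ⟨2 | 1 1⟩
  P = {7,9}:  v_{7} + v_{9} = v_{0} + v_{2} ; sig = ⟨2 | 1 1⟩
  P = {0,8}:  v_{0} + v_{8} = v_{5} + 2·v_{9} ; sig = ⟨2 | 1 2⟩
  P = {2,8}:  v_{2} + v_{8} = v_{1} + 2·v_{9} ; sig = ⟨2 | 1 2⟩
  P = {1,5,9}:  v_{1} + v_{5} + v_{9} = v_{3} ; sig = ⟨3 | 1⟩
  P = {1,5,8}:  v_{1} + v_{5} + v_{8} = 2·v_{3} ; sig = ⟨3 | 2⟩

Sorted signature multiset PRS(X):
    ⟨2 | 0⟩
    ⟨2 | 0⟩
    ⟨2 | 0⟩
    ⟨2 | 0⟩
    ⟨2 | 1⟩
    ⟨2 | 1⟩
    ⟨2 | 1⟩
    ⟨2 | 1⟩
    ⟨2 | 1⟩
    ⟨2 | 1⟩
    ⟨2 | 1⟩
    ⟨2 | 1⟩
    ⟨2 | 1⟩
    ⟨2 | 1 1⟩
    ⟨2 | 1 1⟩
    ⟨2 | 1 1⟩
    ⟨2 | 1 1⟩
    ⟨2 | 1 1⟩
    ⟨2 | 1 1⟩
    ⟨2 | 1 2⟩
    ⟨2 | 1 2⟩
    ⟨3 | 1⟩
    ⟨3 | 2⟩


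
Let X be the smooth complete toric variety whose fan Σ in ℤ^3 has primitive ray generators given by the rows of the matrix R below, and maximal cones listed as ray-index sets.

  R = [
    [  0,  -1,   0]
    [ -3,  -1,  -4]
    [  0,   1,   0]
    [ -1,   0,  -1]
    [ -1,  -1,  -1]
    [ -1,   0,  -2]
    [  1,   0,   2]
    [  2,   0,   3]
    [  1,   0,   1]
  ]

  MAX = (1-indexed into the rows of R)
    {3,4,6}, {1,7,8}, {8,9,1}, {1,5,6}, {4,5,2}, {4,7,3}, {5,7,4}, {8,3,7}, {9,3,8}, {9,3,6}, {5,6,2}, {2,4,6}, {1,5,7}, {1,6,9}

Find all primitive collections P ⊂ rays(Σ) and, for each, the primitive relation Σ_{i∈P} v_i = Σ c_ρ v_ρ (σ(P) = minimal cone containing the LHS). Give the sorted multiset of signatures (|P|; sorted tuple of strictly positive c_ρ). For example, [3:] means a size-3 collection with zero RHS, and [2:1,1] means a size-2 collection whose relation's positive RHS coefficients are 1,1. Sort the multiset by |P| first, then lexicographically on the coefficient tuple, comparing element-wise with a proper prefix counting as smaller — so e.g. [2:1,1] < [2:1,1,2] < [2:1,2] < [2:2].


16 minimal non-faces of Δ(Σ) (on 9 rays):

  P = {1,3}:  v_{1} + v_{3} = 0 ; sig = [2:]
  P = {4,9}:  v_{4} + v_{9} = 0 ; sig = [2:]
  P = {6,7}:  v_{6} + v_{7} = 0 ; sig = [2:]
  P = {1,4}:  v_{1} + v_{4} = v_{5} ; sig = [2:1]
  P = {2,8}:  v_{2} + v_{8} = v_{5} ; sig = [2:1]
  P = {3,5}:  v_{3} + v_{5} = v_{4} ; sig = [2:1]
  P = {4,8}:  v_{4} + v_{8} = v_{7} ; sig = [2:1]
  P = {5,9}:  v_{5} + v_{9} = v_{1} ; sig = [2:1]
  P = {6,8}:  v_{6} + v_{8} = v_{9} ; sig = [2:1]
  P = {7,9}:  v_{7} + v_{9} = v_{8} ; sig = [2:1]
  P = {2,7}:  v_{2} + v_{7} = v_{4} + v_{5} ; sig = [2:1,1]
  P = {2,9}:  v_{2} + v_{9} = v_{5} + v_{6} ; sig = [2:1,1]
  P = {5,8}:  v_{5} + v_{8} = v_{1} + v_{7} ; sig = [2:1,1]
  P = {1,2}:  v_{1} + v_{2} = 2·v_{5} + v_{6} ; sig = [2:1,2]
  P = {2,3}:  v_{2} + v_{3} = 2·v_{4} + v_{6} ; sig = [2:1,2]
  P = {4,5,6}:  v_{4} + v_{5} + v_{6} = v_{2} ; sig = [3:1]

Signatures (|P|; sorted positive RHS coefficients), sorted:
    [2:]
    [2:]
    [2:]
    [2:1]
    [2:1]
    [2:1]
    [2:1]
    [2:1]
    [2:1]
    [2:1]
    [2:1,1]
    [2:1,1]
    [2:1,1]
    [2:1,2]
    [2:1,2]
    [3:1]


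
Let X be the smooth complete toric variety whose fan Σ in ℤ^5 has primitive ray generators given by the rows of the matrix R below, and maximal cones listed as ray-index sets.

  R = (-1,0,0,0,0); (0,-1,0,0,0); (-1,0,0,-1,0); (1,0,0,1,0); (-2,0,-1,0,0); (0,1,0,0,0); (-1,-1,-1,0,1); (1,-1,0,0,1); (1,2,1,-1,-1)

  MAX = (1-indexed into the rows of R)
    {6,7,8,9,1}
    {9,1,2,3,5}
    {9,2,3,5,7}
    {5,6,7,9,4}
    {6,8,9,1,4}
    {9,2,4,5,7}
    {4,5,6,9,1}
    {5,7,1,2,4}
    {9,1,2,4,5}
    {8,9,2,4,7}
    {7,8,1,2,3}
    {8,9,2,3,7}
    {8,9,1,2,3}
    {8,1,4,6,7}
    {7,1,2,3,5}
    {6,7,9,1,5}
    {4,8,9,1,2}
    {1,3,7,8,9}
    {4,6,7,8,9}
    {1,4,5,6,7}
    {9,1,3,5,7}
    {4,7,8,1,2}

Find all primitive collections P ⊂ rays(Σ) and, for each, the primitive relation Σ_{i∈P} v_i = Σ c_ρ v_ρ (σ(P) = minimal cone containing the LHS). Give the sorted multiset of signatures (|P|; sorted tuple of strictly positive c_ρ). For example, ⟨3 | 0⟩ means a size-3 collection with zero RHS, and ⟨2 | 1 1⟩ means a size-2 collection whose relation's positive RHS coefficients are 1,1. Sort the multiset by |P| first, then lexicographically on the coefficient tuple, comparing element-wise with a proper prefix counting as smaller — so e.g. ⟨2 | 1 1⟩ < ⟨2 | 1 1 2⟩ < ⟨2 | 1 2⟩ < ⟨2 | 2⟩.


Primitive collections (6):

  P={2,6}:  v_{2} + v_{6} = 0  →  sig = ⟨2 | 0⟩
  P={3,4}:  v_{3} + v_{4} = 0  →  sig = ⟨2 | 0⟩
  P={5,8}:  v_{5} + v_{8} = v_{7}  →  sig = ⟨2 | 1⟩
  P={3,6}:  v_{3} + v_{6} = v_{1} + v_{7} + v_{9}  →  sig = ⟨2 | 1 1 1⟩
  P={1,2,7,9}:  v_{1} + v_{2} + v_{7} + v_{9} = v_{3}  →  sig = ⟨4 | 1⟩
  P={1,4,7,9}:  v_{1} + v_{4} + v_{7} + v_{9} = v_{6}  →  sig = ⟨4 | 1⟩

so the primitive-relation signature multiset is
    |P|=2: 4 collections, coeffs (), (), (1), (1,1,1)
    |P|=4: 2 collections, coeffs (1), (1)


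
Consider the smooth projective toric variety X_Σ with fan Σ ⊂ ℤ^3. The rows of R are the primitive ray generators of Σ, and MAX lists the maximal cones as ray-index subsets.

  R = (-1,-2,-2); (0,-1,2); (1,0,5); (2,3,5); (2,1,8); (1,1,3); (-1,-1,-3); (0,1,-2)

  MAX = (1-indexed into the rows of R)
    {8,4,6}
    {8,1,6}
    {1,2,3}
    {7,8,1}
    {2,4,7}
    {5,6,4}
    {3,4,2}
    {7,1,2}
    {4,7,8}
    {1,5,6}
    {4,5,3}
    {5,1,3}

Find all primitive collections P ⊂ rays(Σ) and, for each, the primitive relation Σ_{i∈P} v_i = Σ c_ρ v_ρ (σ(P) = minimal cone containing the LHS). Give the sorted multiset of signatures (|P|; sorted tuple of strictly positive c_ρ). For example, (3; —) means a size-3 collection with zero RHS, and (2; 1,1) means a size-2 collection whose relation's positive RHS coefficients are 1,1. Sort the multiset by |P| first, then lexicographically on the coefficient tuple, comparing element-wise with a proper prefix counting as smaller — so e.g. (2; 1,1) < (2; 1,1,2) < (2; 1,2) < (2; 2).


|primitive collections| = 10. Relations:

  • {2,8}:  v_{2} + v_{8} = 0  ⟹  sig = (2; —)
  • {6,7}:  v_{6} + v_{7} = 0  ⟹  sig = (2; —)
  • {1,4}:  v_{1} + v_{4} = v_{6}  ⟹  sig = (2; 1)
  • {2,6}:  v_{2} + v_{6} = v_{3}  ⟹  sig = (2; 1)
  • {3,6}:  v_{3} + v_{6} = v_{5}  ⟹  sig = (2; 1)
  • {3,7}:  v_{3} + v_{7} = v_{2}  ⟹  sig = (2; 1)
  • {3,8}:  v_{3} + v_{8} = v_{6}  ⟹  sig = (2; 1)
  • {5,7}:  v_{5} + v_{7} = v_{3}  ⟹  sig = (2; 1)
  • {2,5}:  v_{2} + v_{5} = 2·v_{3}  ⟹  sig = (2; 2)
  • {5,8}:  v_{5} + v_{8} = 2·v_{6}  ⟹  sig = (2; 2)

so the primitive-relation signature multiset is
[(2; —), (2; —), (2; 1), (2; 1), (2; 1), (2; 1), (2; 1), (2; 1), (2; 2), (2; 2)]


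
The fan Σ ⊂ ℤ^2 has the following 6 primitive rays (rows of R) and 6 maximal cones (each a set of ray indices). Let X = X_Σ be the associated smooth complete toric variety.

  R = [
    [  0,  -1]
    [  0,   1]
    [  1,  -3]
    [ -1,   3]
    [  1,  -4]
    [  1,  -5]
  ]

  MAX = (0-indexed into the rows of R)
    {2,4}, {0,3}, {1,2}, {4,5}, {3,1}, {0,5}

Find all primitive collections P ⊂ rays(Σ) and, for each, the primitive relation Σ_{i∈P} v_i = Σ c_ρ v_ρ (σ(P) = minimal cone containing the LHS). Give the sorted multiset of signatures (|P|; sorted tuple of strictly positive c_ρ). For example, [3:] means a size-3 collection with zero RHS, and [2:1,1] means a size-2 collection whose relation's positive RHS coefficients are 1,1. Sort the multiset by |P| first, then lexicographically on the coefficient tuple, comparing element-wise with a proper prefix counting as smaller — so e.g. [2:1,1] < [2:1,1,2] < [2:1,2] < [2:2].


9 minimal non-faces of Δ(Σ) (on 6 rays):

  P = {0,1}:  v_{0} + v_{1} = 0  ⟹  sig = [2:]
  P = {2,3}:  v_{2} + v_{3} = 0  ⟹  sig = [2:]
  P = {0,2}:  v_{0} + v_{2} = v_{4}  ⟹  sig = [2:1]
  P = {0,4}:  v_{0} + v_{4} = v_{5}  ⟹  sig = [2:1]
  P = {1,4}:  v_{1} + v_{4} = v_{2}  ⟹  sig = [2:1]
  P = {1,5}:  v_{1} + v_{5} = v_{4}  ⟹  sig = [2:1]
  P = {3,4}:  v_{3} + v_{4} = v_{0}  ⟹  sig = [2:1]
  P = {2,5}:  v_{2} + v_{5} = 2·v_{4}  ⟹  sig = [2:2]
  P = {3,5}:  v_{3} + v_{5} = 2·v_{0}  ⟹  sig = [2:2]

Sorted signature multiset PRS(X):
    |P|=2: 9 collections, coeffs (), (), (1), (1), (1), (1), (1), (2), (2)


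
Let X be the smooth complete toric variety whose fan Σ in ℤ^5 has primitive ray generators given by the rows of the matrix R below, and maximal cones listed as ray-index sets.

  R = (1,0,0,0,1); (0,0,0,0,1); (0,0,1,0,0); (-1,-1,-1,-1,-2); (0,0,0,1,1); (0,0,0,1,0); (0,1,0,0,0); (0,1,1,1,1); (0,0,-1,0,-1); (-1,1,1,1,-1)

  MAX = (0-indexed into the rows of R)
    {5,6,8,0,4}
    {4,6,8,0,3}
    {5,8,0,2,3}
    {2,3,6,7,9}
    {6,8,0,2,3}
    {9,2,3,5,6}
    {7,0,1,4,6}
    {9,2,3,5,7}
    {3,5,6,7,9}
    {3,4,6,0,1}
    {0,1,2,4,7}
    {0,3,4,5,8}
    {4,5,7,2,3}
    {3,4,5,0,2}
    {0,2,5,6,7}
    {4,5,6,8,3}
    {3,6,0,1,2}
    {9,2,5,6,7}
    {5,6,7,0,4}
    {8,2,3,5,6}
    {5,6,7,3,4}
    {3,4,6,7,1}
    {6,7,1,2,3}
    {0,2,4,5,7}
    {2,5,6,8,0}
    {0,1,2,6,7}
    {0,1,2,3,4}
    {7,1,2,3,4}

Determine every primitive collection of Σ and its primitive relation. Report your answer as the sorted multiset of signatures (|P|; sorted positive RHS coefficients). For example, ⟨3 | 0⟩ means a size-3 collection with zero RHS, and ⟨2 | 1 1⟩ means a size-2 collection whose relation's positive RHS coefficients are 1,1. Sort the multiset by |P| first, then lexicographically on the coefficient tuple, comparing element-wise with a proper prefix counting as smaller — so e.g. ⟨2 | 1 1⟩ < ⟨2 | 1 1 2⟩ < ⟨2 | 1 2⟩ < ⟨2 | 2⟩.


The 12 primitive collections of Σ (r=10, n=5):

  P={1,5}:  v_{1} + v_{5} = v_{4}  ⇒ sig = ⟨2 | 1⟩
  P={7,8}:  v_{7} + v_{8} = v_{5} + v_{6}  ⇒ sig = ⟨2 | 1 1⟩
  P={0,9}:  v_{0} + v_{9} = v_{2} + v_{5} + v_{6}  ⇒ sig = ⟨2 | 1 1 1⟩
  P={1,8}:  v_{1} + v_{8} = v_{0} + v_{3} + v_{4} + v_{6}  ⇒ sig = ⟨2 | 1 1 1 1⟩
  P={4,9}:  v_{4} + v_{9} = v_{3} + v_{5} + 2·v_{7}  ⇒ sig = ⟨2 | 1 1 2⟩
  P={8,9}:  v_{8} + v_{9} = v_{2} + v_{3} + 2·v_{5} + 2·v_{6}  ⇒ sig = ⟨2 | 1 1 2 2⟩
  P={1,9}:  v_{1} + v_{9} = v_{3} + 2·v_{7}  ⇒ sig = ⟨2 | 1 2⟩
  P={0,3,7}:  v_{0} + v_{3} + v_{7} = 0  ⇒ sig = ⟨3 | 0⟩
  P={2,4,6}:  v_{2} + v_{4} + v_{6} = v_{7}  ⇒ sig = ⟨3 | 1⟩
  P={2,4,8}:  v_{2} + v_{4} + v_{8} = v_{5}  ⇒ sig = ⟨3 | 1⟩
  P={0,3,5,6}:  v_{0} + v_{3} + v_{5} + v_{6} = v_{8}  ⇒ sig = ⟨4 | 1⟩
  P={2,3,5,6,7}:  v_{2} + v_{3} + v_{5} + v_{6} + v_{7} = v_{9}  ⇒ sig = ⟨5 | 1⟩

so the primitive-relation signature multiset is
{ ⟨2 | 1⟩,  ⟨2 | 1 1⟩,  ⟨2 | 1 1 1⟩,  ⟨2 | 1 1 1 1⟩,  ⟨2 | 1 1 2⟩,  ⟨2 | 1 1 2 2⟩,  ⟨2 | 1 2⟩,  ⟨3 | 0⟩,  ⟨3 | 1⟩ ×2,  ⟨4 | 1⟩,  ⟨5 | 1⟩ }


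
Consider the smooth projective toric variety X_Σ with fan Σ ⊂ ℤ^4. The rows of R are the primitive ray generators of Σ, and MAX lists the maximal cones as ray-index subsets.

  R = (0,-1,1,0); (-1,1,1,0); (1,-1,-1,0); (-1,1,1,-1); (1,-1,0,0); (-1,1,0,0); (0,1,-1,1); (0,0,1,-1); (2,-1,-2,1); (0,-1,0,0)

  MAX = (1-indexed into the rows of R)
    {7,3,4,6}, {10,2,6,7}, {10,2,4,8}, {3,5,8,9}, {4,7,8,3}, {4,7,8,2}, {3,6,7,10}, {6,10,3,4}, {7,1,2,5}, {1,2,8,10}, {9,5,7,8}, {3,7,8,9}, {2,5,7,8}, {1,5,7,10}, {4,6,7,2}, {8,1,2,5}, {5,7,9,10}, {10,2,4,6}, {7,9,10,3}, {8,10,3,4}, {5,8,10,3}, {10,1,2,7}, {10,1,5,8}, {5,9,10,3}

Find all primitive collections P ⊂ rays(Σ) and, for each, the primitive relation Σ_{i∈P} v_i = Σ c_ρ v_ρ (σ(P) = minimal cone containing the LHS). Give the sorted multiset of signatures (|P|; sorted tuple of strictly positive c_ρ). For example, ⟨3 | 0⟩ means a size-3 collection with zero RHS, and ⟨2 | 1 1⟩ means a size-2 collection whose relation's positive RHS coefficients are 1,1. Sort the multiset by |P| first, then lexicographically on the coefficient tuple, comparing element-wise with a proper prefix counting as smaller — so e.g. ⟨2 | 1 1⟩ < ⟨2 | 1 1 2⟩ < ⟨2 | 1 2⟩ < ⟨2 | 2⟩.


Minimal non-faces — 17 found among 10 rays, 24 max cones:

  {2,3}:  v_{2} + v_{3} = 0 — sig = ⟨2 | 0⟩
  {5,6}:  v_{5} + v_{6} = 0 — sig = ⟨2 | 0⟩
  {4,5}:  v_{4} + v_{5} = v_{8} — sig = ⟨2 | 1⟩
  {6,8}:  v_{6} + v_{8} = v_{4} — sig = ⟨2 | 1⟩
  {1,3}:  v_{1} + v_{3} = v_{5} + v_{10} — sig = ⟨2 | 1 1⟩
  {1,6}:  v_{1} + v_{6} = v_{2} + v_{10} — sig = ⟨2 | 1 1⟩
  {2,9}:  v_{2} + v_{9} = v_{5} + v_{7} — sig = ⟨2 | 1 1⟩
  {6,9}:  v_{6} + v_{9} = v_{3} + v_{7} — sig = ⟨2 | 1 1⟩
  {1,4}:  v_{1} + v_{4} = v_{2} + v_{8} + v_{10} — sig = ⟨2 | 1 1 1⟩
  {4,9}:  v_{4} + v_{9} = v_{3} + v_{7} + v_{8} — sig = ⟨2 | 1 1 1⟩
  {1,9}:  v_{1} + v_{9} = 2·v_{5} + v_{7} + v_{10} — sig = ⟨2 | 1 1 2⟩
  {7,8,10}:  v_{7} + v_{8} + v_{10} = 0 — sig = ⟨3 | 0⟩
  {2,5,10}:  v_{2} + v_{5} + v_{10} = v_{1} — sig = ⟨3 | 1⟩
  {3,5,7}:  v_{3} + v_{5} + v_{7} = v_{9} — sig = ⟨3 | 1⟩
  {4,7,10}:  v_{4} + v_{7} + v_{10} = v_{6} — sig = ⟨3 | 1⟩
  {1,7,8}:  v_{1} + v_{7} + v_{8} = v_{2} + v_{5} — sig = ⟨3 | 1 1⟩
  {8,9,10}:  v_{8} + v_{9} + v_{10} = v_{3} + v_{5} — sig = ⟨3 | 1 1⟩

Signatures (|P|; sorted positive RHS coefficients), sorted:
    |P|=2: 11 collections, coeffs (), (), (1), (1), (1,1), (1,1), (1,1), (1,1), (1,1,1), (1,1,1), (1,1,2)
    |P|=3: 6 collections, coeffs (), (1), (1), (1), (1,1), (1,1)


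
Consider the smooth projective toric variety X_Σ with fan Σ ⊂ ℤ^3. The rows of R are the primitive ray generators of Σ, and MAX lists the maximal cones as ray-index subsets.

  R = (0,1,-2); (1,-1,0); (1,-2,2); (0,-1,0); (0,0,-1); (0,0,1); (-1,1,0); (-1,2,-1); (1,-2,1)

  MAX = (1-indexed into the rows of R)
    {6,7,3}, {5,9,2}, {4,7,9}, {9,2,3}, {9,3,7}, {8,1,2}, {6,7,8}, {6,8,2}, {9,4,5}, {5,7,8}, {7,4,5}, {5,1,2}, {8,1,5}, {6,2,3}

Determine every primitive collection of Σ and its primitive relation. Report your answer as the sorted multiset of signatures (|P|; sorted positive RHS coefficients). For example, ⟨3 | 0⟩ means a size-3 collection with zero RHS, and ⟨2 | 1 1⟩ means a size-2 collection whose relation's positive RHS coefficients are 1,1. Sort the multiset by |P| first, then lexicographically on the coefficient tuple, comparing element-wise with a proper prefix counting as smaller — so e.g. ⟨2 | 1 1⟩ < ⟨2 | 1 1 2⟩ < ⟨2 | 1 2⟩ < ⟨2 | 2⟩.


|primitive collections| = 17. Relations:

  {2,7}:  v_{2} + v_{7} = 0 — sig = ⟨2 | 0⟩
  {5,6}:  v_{5} + v_{6} = 0 — sig = ⟨2 | 0⟩
  {8,9}:  v_{8} + v_{9} = 0 — sig = ⟨2 | 0⟩
  {1,3}:  v_{1} + v_{3} = v_{2} — sig = ⟨2 | 1⟩
  {3,5}:  v_{3} + v_{5} = v_{9} — sig = ⟨2 | 1⟩
  {3,8}:  v_{3} + v_{8} = v_{6} — sig = ⟨2 | 1⟩
  {6,9}:  v_{6} + v_{9} = v_{3} — sig = ⟨2 | 1⟩
  {1,6}:  v_{1} + v_{6} = v_{2} + v_{8} — sig = ⟨2 | 1 1⟩
  {1,7}:  v_{1} + v_{7} = v_{5} + v_{8} — sig = ⟨2 | 1 1⟩
  {1,9}:  v_{1} + v_{9} = v_{2} + v_{5} — sig = ⟨2 | 1 1⟩
  {2,4}:  v_{2} + v_{4} = v_{5} + v_{9} — sig = ⟨2 | 1 1⟩
  {4,6}:  v_{4} + v_{6} = v_{7} + v_{9} — sig = ⟨2 | 1 1⟩
  {4,8}:  v_{4} + v_{8} = v_{5} + v_{7} — sig = ⟨2 | 1 1⟩
  {3,4}:  v_{3} + v_{4} = v_{7} + 2·v_{9} — sig = ⟨2 | 1 2⟩
  {1,4}:  v_{1} + v_{4} = 2·v_{5} — sig = ⟨2 | 2⟩
  {2,5,8}:  v_{2} + v_{5} + v_{8} = v_{1} — sig = ⟨3 | 1⟩
  {5,7,9}:  v_{5} + v_{7} + v_{9} = v_{4} — sig = ⟨3 | 1⟩

Hence PRS(X_Σ) =
    ⟨2 | 0⟩
    ⟨2 | 0⟩
    ⟨2 | 0⟩
    ⟨2 | 1⟩
    ⟨2 | 1⟩
    ⟨2 | 1⟩
    ⟨2 | 1⟩
    ⟨2 | 1 1⟩
    ⟨2 | 1 1⟩
    ⟨2 | 1 1⟩
    ⟨2 | 1 1⟩
    ⟨2 | 1 1⟩
    ⟨2 | 1 1⟩
    ⟨2 | 1 2⟩
    ⟨2 | 2⟩
    ⟨3 | 1⟩
    ⟨3 | 1⟩


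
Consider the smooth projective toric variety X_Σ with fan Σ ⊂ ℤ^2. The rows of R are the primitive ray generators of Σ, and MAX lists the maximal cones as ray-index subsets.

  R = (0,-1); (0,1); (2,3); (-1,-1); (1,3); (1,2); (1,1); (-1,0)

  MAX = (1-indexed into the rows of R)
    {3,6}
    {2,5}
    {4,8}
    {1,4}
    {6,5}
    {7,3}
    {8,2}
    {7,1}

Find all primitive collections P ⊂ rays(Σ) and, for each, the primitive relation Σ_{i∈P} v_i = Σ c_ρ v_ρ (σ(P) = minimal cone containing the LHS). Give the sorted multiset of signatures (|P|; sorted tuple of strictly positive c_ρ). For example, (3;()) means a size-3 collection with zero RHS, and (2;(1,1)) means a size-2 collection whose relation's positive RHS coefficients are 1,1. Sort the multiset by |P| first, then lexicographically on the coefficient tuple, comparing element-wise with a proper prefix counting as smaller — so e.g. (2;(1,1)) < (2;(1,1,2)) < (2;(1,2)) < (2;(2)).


Primitive collections (20):

  P = {1,2}:  v_{1} + v_{2} = 0 ; sig = (2;())
  P = {4,7}:  v_{4} + v_{7} = 0 ; sig = (2;())
  P = {1,5}:  v_{1} + v_{5} = v_{6} ; sig = (2;(1))
  P = {1,6}:  v_{1} + v_{6} = v_{7} ; sig = (2;(1))
  P = {1,8}:  v_{1} + v_{8} = v_{4} ; sig = (2;(1))
  P = {2,4}:  v_{2} + v_{4} = v_{8} ; sig = (2;(1))
  P = {2,6}:  v_{2} + v_{6} = v_{5} ; sig = (2;(1))
  P = {2,7}:  v_{2} + v_{7} = v_{6} ; sig = (2;(1))
  P = {3,4}:  v_{3} + v_{4} = v_{6} ; sig = (2;(1))
  P = {3,8}:  v_{3} + v_{8} = v_{5} ; sig = (2;(1))
  P = {4,6}:  v_{4} + v_{6} = v_{2} ; sig = (2;(1))
  P = {6,7}:  v_{6} + v_{7} = v_{3} ; sig = (2;(1))
  P = {7,8}:  v_{7} + v_{8} = v_{2} ; sig = (2;(1))
  P = {1,3}:  v_{1} + v_{3} = 2·v_{7} ; sig = (2;(2))
  P = {2,3}:  v_{2} + v_{3} = 2·v_{6} ; sig = (2;(2))
  P = {4,5}:  v_{4} + v_{5} = 2·v_{2} ; sig = (2;(2))
  P = {5,7}:  v_{5} + v_{7} = 2·v_{6} ; sig = (2;(2))
  P = {6,8}:  v_{6} + v_{8} = 2·v_{2} ; sig = (2;(2))
  P = {3,5}:  v_{3} + v_{5} = 3·v_{6} ; sig = (2;(3))
  P = {5,8}:  v_{5} + v_{8} = 3·v_{2} ; sig = (2;(3))

Sorted signature multiset PRS(X):
    (2;())
    (2;())
    (2;(1))
    (2;(1))
    (2;(1))
    (2;(1))
    (2;(1))
    (2;(1))
    (2;(1))
    (2;(1))
    (2;(1))
    (2;(1))
    (2;(1))
    (2;(2))
    (2;(2))
    (2;(2))
    (2;(2))
    (2;(2))
    (2;(3))
    (2;(3))


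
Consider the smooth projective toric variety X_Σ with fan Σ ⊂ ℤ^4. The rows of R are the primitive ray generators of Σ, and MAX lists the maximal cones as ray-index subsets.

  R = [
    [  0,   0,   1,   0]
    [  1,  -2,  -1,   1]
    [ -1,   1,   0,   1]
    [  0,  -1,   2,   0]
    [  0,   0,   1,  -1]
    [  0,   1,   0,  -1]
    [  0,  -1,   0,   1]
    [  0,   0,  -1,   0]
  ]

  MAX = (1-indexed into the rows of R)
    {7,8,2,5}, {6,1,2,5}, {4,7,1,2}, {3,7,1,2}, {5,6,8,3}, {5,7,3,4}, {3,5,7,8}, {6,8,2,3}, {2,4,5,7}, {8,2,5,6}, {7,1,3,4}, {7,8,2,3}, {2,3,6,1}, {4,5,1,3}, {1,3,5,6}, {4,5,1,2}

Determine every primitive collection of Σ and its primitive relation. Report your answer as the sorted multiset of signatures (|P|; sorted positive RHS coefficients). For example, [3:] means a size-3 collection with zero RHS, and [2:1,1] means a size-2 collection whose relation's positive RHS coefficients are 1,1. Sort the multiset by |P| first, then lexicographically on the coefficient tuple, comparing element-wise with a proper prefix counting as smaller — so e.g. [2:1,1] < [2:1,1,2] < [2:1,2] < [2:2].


Σ has 7 primitive collections:

  {1,8}:  v_{1} + v_{8} = 0  so sig = [2:]
  {6,7}:  v_{6} + v_{7} = 0  so sig = [2:]
  {4,6}:  v_{4} + v_{6} = v_{1} + v_{5}  so sig = [2:1,1]
  {4,8}:  v_{4} + v_{8} = v_{5} + v_{7}  so sig = [2:1,1]
  {1,5,7}:  v_{1} + v_{5} + v_{7} = v_{4}  so sig = [3:1]
  {2,3,5}:  v_{2} + v_{3} + v_{5} = v_{7}  so sig = [3:1]
  {2,3,4}:  v_{2} + v_{3} + v_{4} = v_{1} + 2·v_{7}  so sig = [3:1,2]

Hence PRS(X_Σ) =
    [2:]
    [2:]
    [2:1,1]
    [2:1,1]
    [3:1]
    [3:1]
    [3:1,2]


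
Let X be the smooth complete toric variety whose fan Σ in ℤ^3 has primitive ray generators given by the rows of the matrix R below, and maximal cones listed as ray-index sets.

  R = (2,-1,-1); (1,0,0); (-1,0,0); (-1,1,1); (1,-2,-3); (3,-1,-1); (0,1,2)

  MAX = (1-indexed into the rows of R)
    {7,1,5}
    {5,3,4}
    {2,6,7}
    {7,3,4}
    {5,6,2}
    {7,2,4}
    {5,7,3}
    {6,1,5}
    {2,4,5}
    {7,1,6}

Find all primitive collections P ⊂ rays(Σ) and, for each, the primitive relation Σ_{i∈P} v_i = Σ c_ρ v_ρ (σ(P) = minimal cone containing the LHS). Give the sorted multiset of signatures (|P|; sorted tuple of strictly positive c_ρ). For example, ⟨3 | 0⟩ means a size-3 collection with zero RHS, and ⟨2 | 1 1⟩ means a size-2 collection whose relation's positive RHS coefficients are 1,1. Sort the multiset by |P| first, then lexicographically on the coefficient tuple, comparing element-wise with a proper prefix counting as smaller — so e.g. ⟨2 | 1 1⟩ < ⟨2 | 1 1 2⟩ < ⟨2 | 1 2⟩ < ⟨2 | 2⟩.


Σ has 9 primitive collections:

  {2,3}:  v_{2} + v_{3} = 0 — sig = ⟨2 | 0⟩
  {1,2}:  v_{1} + v_{2} = v_{6} — sig = ⟨2 | 1⟩
  {1,4}:  v_{1} + v_{4} = v_{2} — sig = ⟨2 | 1⟩
  {3,6}:  v_{3} + v_{6} = v_{1} — sig = ⟨2 | 1⟩
  {1,3}:  v_{1} + v_{3} = v_{5} + v_{7} — sig = ⟨2 | 1 1⟩
  {4,6}:  v_{4} + v_{6} = 2·v_{2} — sig = ⟨2 | 2⟩
  {4,5,7}:  v_{4} + v_{5} + v_{7} = 0 — sig = ⟨3 | 0⟩
  {2,5,7}:  v_{2} + v_{5} + v_{7} = v_{1} — sig = ⟨3 | 1⟩
  {5,6,7}:  v_{5} + v_{6} + v_{7} = 2·v_{1} — sig = ⟨3 | 2⟩

Sorted signature multiset PRS(X):
    |P|=2: 6 collections, coeffs (), (1), (1), (1), (1,1), (2)
    |P|=3: 3 collections, coeffs (), (1), (2)


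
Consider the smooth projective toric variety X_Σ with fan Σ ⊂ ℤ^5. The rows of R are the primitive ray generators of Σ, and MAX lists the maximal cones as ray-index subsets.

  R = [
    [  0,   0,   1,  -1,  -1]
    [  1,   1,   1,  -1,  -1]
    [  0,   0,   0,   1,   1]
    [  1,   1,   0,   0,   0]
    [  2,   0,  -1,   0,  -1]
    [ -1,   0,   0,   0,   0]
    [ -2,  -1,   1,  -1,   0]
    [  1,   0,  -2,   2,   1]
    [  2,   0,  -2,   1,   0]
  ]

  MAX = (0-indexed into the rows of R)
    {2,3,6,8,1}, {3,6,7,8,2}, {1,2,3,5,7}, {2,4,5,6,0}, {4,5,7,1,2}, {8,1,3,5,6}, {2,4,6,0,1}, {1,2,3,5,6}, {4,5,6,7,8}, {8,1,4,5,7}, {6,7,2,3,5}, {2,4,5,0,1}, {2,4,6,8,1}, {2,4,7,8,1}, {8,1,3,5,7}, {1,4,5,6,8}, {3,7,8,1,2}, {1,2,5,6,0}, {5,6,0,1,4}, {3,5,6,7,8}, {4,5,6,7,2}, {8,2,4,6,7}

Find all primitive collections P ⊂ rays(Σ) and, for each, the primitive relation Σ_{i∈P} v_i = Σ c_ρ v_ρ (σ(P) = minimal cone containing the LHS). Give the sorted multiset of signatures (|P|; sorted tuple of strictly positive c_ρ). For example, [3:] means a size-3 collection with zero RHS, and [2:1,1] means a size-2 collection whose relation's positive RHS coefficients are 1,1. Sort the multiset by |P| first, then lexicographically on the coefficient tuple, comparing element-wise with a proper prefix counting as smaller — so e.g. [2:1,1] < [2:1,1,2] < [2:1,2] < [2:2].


The 7 primitive collections of Σ (r=9, n=5):

  • {0,3}:  v_{0} + v_{3} = v_{1} ; sig = [2:1]
  • {0,8}:  v_{0} + v_{8} = v_{4} ; sig = [2:1]
  • {3,4}:  v_{3} + v_{4} = v_{1} + v_{8} ; sig = [2:1,1]
  • {0,7}:  v_{0} + v_{7} = v_{2} + v_{4} + v_{5} ; sig = [2:1,1,1]
  • {1,6,7}:  v_{1} + v_{6} + v_{7} = 0 ; sig = [3:]
  • {2,5,8}:  v_{2} + v_{5} + v_{8} = v_{7} ; sig = [3:1]
  • {1,2,4,5,6}:  v_{1} + v_{2} + v_{4} + v_{5} + v_{6} = v_{0} ; sig = [5:1]

Sorted signature multiset PRS(X):
    |P|=2: 4 collections, coeffs (1), (1), (1,1), (1,1,1)
    |P|=3: 2 collections, coeffs (), (1)
    |P|=5: 1 collection, coeffs (1)


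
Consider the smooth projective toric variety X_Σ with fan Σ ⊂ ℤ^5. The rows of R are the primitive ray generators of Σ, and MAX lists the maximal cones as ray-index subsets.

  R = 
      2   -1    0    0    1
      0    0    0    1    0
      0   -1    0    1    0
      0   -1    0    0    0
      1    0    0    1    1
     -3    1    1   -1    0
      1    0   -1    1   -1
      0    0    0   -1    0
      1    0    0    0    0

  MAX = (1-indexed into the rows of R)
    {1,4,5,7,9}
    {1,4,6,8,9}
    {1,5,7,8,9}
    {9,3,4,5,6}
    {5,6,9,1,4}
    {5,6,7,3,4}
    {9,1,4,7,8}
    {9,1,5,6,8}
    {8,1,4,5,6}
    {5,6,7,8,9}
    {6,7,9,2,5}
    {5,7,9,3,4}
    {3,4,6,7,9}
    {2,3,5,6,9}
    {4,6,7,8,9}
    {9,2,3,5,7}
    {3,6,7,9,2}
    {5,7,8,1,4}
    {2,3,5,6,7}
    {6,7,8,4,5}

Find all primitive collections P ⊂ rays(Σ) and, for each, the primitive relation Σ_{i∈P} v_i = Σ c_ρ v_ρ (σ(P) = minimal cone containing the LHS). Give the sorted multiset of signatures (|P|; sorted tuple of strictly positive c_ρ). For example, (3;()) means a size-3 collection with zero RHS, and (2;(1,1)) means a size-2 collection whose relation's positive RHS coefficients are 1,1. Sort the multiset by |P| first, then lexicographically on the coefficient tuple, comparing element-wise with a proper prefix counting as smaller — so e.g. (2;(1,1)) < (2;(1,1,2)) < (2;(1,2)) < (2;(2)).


Δ(Σ) — 9 vertices, 9 min non-faces:

  • {2,8}:  v_{2} + v_{8} = 0  so sig = (2;())
  • {2,4}:  v_{2} + v_{4} = v_{3}  so sig = (2;(1))
  • {3,8}:  v_{3} + v_{8} = v_{4}  so sig = (2;(1))
  • {1,2}:  v_{1} + v_{2} = v_{4} + v_{5} + v_{9}  so sig = (2;(1,1,1))
  • {1,3}:  v_{1} + v_{3} = 2·v_{4} + v_{5} + v_{9}  so sig = (2;(1,1,2))
  • {1,6,7}:  v_{1} + v_{6} + v_{7} = 0  so sig = (3;())
  • {4,5,8,9}:  v_{4} + v_{5} + v_{8} + v_{9} = v_{1}  so sig = (4;(1))
  • {4,5,6,7,9}:  v_{4} + v_{5} + v_{6} + v_{7} + v_{9} = v_{2}  so sig = (5;(1))
  • {3,5,6,7,9}:  v_{3} + v_{5} + v_{6} + v_{7} + v_{9} = 2·v_{2}  so sig = (5;(2))

Sorted signature multiset PRS(X):
[(2;()), (2;(1)), (2;(1)), (2;(1,1,1)), (2;(1,1,2)), (3;()), (4;(1)), (5;(1)), (5;(2))]


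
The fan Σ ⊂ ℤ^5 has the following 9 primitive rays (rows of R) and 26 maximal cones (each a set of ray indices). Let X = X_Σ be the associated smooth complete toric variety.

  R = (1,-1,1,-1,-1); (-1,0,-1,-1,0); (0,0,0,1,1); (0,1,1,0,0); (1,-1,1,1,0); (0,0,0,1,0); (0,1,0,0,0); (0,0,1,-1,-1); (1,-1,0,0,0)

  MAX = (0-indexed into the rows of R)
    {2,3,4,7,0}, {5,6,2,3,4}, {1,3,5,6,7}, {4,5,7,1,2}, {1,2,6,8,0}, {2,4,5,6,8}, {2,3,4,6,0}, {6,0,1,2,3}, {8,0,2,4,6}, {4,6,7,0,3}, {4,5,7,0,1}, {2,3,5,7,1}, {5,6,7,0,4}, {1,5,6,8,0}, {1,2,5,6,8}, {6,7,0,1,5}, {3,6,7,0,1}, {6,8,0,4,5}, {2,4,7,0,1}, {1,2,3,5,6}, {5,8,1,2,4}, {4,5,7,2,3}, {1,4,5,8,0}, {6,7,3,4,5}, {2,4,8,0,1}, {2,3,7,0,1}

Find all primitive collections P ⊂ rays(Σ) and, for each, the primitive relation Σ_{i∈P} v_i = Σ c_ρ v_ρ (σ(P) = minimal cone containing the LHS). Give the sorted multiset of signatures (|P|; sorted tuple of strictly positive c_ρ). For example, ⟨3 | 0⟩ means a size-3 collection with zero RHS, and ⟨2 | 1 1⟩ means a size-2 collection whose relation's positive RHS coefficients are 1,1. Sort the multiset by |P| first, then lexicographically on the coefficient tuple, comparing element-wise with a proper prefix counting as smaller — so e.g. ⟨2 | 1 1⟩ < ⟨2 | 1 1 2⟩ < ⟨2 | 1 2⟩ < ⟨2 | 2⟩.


|primitive collections| = 7. Relations:

  {7,8}:  v_{7} + v_{8} = v_{0}  ⟹  sig = ⟨2 | 1⟩
  {3,8}:  v_{3} + v_{8} = v_{0} + v_{2} + v_{6}  ⟹  sig = ⟨2 | 1 1 1⟩
  {1,4,6}:  v_{1} + v_{4} + v_{6} = 0  ⟹  sig = ⟨3 | 0⟩
  {0,2,5}:  v_{0} + v_{2} + v_{5} = v_{4}  ⟹  sig = ⟨3 | 1⟩
  {2,6,7}:  v_{2} + v_{6} + v_{7} = v_{3}  ⟹  sig = ⟨3 | 1⟩
  {1,3,4}:  v_{1} + v_{3} + v_{4} = v_{2} + v_{7}  ⟹  sig = ⟨3 | 1 1⟩
  {0,3,5}:  v_{0} + v_{3} + v_{5} = v_{4} + v_{6} + v_{7}  ⟹  sig = ⟨3 | 1 1 1⟩

so the primitive-relation signature multiset is
{ ⟨2 | 1⟩,  ⟨2 | 1 1 1⟩,  ⟨3 | 0⟩,  ⟨3 | 1⟩ ×2,  ⟨3 | 1 1⟩,  ⟨3 | 1 1 1⟩ }
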